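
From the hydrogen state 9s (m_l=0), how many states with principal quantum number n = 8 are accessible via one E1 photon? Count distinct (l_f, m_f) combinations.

3

E1 requires Δl = ±1, so l_f ∈ {-1, 1}; with 0 ≤ l_f ≤ n_f−1 = 7, the allowed l_f values are {1}.
For l_f = 1: m_f ∈ {m_i−1, m_i, m_i+1} ∩ [−1, 1] = {-1, 0, 1} → 3 states.
Total: 3.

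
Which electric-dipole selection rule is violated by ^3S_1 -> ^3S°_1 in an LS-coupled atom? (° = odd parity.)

the L=0 ↔ L=0 exclusion

Reading off the term symbols: S 1→1, L 0→0, J 1→1, parity even→odd.
ΔJ = 0, ±1 (not J=0↔0): J: 1 → 1, ΔJ = +0 — satisfied.
Parity must change: even → odd — satisfied.
ΔS = 0: S: 1 → 1 — satisfied.
ΔL = 0, ±1 (not L=0↔0): L: 0 → 0, ΔL = +0 — violated.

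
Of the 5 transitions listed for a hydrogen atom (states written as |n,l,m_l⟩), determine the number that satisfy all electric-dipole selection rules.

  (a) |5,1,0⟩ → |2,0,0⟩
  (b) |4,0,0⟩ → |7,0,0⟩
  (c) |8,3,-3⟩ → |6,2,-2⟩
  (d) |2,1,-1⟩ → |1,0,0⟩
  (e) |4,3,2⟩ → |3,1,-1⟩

(a) allowed
(b) forbidden — Δl = +0 (E1 requires Δl = ±1)
(c) allowed
(d) allowed
(e) forbidden — Δl = -2 (E1 requires Δl = ±1); Δm_l = -3 (E1 requires Δm_l = 0, ±1)
Total allowed: 3 of 5.

3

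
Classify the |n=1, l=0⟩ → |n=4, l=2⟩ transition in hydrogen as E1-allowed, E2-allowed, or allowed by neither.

Δl = 2 − 0 = +2; l_i + l_f = 2.
E1 (Δl = ±1): not satisfied.
E2 (Δl = 0,±2, l_i+l_f ≥ 2): satisfied.

E2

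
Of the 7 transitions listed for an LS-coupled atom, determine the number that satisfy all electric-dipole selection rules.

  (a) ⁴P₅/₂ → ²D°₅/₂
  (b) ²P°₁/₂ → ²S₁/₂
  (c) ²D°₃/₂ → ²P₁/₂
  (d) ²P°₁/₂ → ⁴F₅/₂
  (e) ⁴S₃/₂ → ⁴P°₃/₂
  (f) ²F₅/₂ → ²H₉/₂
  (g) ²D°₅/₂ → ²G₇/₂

(a) forbidden (ΔS fails)
(b) allowed
(c) allowed
(d) forbidden (ΔS, ΔL, ΔJ fail)
(e) allowed
(f) forbidden (parity, ΔL, ΔJ fail)
(g) forbidden (ΔL fails)
Total allowed: 3 of 7.

3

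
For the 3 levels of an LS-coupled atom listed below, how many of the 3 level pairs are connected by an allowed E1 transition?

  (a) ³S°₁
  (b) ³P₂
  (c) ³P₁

2

(a)–(b): allowed.
(a)–(c): allowed.
(b)–(c): forbidden (parity).
Allowed pairs: 2 of 3.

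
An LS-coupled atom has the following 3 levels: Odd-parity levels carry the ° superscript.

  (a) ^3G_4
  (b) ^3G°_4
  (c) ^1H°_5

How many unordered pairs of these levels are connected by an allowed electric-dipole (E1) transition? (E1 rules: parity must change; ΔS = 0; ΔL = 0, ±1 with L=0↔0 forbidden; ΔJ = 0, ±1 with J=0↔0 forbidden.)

1

(a)–(b): allowed.
(a)–(c): forbidden (ΔS).
(b)–(c): forbidden (parity, ΔS).
Allowed pairs: 1 of 3.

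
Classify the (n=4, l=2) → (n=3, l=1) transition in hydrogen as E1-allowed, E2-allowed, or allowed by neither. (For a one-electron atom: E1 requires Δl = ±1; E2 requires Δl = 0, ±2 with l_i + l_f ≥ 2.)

E1

Δl = 1 − 2 = -1; l_i + l_f = 3.
E1 (Δl = ±1): satisfied.
E2 (Δl = 0,±2, l_i+l_f ≥ 2): not satisfied.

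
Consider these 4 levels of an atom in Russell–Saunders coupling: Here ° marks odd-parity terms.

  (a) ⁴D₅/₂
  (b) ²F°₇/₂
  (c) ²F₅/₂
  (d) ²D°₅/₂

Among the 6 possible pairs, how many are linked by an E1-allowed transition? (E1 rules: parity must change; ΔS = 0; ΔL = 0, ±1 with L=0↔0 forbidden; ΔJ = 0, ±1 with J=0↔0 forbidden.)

2

(a)–(b): forbidden (ΔS).
(a)–(c): forbidden (parity, ΔS).
(a)–(d): forbidden (ΔS).
(b)–(c): allowed.
(b)–(d): forbidden (parity).
(c)–(d): allowed.
Allowed pairs: 2 of 6.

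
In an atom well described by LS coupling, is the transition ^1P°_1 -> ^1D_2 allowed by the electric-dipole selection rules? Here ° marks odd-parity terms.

allowed

Reading off the term symbols: S 0→0, L 1→2, J 1→2, parity odd→even.
Parity must change: odd → even — satisfied.
ΔS = 0: S: 0 → 0 — satisfied.
ΔL = 0, ±1 (not L=0↔0): L: 1 → 2, ΔL = +1 — satisfied.
ΔJ = 0, ±1 (not J=0↔0): J: 1 → 2, ΔJ = +1 — satisfied.
All four E1 rules are satisfied.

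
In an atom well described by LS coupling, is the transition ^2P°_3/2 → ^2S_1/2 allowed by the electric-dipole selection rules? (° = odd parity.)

allowed

Reading off the term symbols: S 1/2→1/2, L 1→0, J 3/2→1/2, parity odd→even.
Parity must change: odd → even — ✓.
ΔS = 0: S: 1/2 → 1/2 — ✓.
ΔL = 0, ±1 (not L=0↔0): L: 1 → 0, ΔL = -1 — ✓.
ΔJ = 0, ±1 (not J=0↔0): J: 3/2 → 1/2, ΔJ = -1 — ✓.
All four E1 rules are satisfied.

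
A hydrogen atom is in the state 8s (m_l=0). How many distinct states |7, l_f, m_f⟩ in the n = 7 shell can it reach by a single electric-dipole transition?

3

E1 requires Δl = ±1, so l_f ∈ {-1, 1}; with 0 ≤ l_f ≤ n_f−1 = 6, the allowed l_f values are {1}.
For l_f = 1: m_f ∈ {m_i−1, m_i, m_i+1} ∩ [−1, 1] = {-1, 0, 1} → 3 states.
Total: 3.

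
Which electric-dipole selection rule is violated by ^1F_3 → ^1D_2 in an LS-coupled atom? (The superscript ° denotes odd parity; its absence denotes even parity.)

parity

Parity must change: even → even — ✗.
ΔS = 0: S: 0 → 0 — ✓.
ΔL = 0, ±1 (not L=0↔0): L: 3 → 2, ΔL = -1 — ✓.
ΔJ = 0, ±1 (not J=0↔0): J: 3 → 2, ΔJ = -1 — ✓.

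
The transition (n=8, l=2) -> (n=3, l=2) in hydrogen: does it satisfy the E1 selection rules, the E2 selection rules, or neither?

Δl = 2 − 2 = +0; l_i + l_f = 4.
E1 (Δl = ±1): not satisfied.
E2 (Δl = 0,±2, l_i+l_f ≥ 2): satisfied.

E2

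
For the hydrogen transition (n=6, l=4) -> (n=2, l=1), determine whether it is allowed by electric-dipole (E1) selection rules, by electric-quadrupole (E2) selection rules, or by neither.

Δl = 1 − 4 = -3; l_i + l_f = 5.
E1 (Δl = ±1): not satisfied.
E2 (Δl = 0,±2, l_i+l_f ≥ 2): not satisfied.

neither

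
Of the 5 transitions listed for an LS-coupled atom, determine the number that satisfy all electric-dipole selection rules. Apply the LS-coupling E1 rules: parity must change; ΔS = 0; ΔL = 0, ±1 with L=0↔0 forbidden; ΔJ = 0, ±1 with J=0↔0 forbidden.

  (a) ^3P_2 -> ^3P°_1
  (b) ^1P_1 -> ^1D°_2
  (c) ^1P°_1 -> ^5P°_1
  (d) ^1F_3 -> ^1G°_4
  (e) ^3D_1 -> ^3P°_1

(a) allowed
(b) allowed
(c) forbidden (parity, ΔS fail)
(d) allowed
(e) allowed
Total allowed: 4 of 5.

4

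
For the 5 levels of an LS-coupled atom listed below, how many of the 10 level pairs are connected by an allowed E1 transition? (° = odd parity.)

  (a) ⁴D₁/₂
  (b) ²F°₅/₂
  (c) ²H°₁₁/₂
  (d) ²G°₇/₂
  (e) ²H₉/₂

(a)–(b): forbidden (ΔS, ΔJ).
(a)–(c): forbidden (ΔS, ΔL, ΔJ).
(a)–(d): forbidden (ΔS, ΔL, ΔJ).
(a)–(e): forbidden (parity, ΔS, ΔL, ΔJ).
(b)–(c): forbidden (parity, ΔL, ΔJ).
(b)–(d): forbidden (parity).
(b)–(e): forbidden (ΔL, ΔJ).
(c)–(d): forbidden (parity, ΔJ).
(c)–(e): allowed.
(d)–(e): allowed.
Allowed pairs: 2 of 10.

2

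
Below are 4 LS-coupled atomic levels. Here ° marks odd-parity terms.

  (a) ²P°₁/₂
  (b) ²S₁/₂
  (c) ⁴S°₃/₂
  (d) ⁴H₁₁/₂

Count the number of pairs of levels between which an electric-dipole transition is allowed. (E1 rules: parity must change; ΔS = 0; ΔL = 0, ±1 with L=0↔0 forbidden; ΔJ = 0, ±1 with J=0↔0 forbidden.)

1

(a)–(b): allowed.
(a)–(c): forbidden (parity, ΔS).
(a)–(d): forbidden (ΔS, ΔL, ΔJ).
(b)–(c): forbidden (ΔS, ΔL).
(b)–(d): forbidden (parity, ΔS, ΔL, ΔJ).
(c)–(d): forbidden (ΔL, ΔJ).
Allowed pairs: 1 of 6.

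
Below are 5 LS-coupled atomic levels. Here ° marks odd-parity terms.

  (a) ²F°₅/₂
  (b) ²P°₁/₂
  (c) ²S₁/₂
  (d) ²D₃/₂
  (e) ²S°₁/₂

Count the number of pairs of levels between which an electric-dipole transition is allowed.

3

(a)–(b): forbidden (parity, ΔL, ΔJ).
(a)–(c): forbidden (ΔL, ΔJ).
(a)–(d): allowed.
(a)–(e): forbidden (parity, ΔL, ΔJ).
(b)–(c): allowed.
(b)–(d): allowed.
(b)–(e): forbidden (parity).
(c)–(d): forbidden (parity, ΔL).
(c)–(e): forbidden (ΔL).
(d)–(e): forbidden (ΔL).
Allowed pairs: 3 of 10.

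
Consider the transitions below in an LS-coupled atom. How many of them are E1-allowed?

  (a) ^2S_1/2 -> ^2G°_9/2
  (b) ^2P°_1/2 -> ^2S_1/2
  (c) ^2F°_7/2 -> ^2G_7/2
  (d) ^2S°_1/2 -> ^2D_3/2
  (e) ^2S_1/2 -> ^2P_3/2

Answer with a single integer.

(a) forbidden (ΔL, ΔJ fail)
(b) allowed
(c) allowed
(d) forbidden (ΔL fails)
(e) forbidden (parity fails)
Total allowed: 2 of 5.

2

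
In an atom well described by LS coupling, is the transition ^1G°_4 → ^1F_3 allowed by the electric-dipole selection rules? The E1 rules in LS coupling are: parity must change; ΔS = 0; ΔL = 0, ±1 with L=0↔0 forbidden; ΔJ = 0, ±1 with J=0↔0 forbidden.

Parity must change: odd → even — satisfied.
ΔS = 0: S: 0 → 0 — satisfied.
ΔL = 0, ±1 (not L=0↔0): L: 4 → 3, ΔL = -1 — satisfied.
ΔJ = 0, ±1 (not J=0↔0): J: 4 → 3, ΔJ = -1 — satisfied.
All four E1 rules are satisfied.

allowed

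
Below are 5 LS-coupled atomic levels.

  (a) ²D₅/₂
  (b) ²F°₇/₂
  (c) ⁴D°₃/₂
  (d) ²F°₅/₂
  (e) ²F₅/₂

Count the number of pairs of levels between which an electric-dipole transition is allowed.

4

(a)–(b): allowed.
(a)–(c): forbidden (ΔS).
(a)–(d): allowed.
(a)–(e): forbidden (parity).
(b)–(c): forbidden (parity, ΔS, ΔJ).
(b)–(d): forbidden (parity).
(b)–(e): allowed.
(c)–(d): forbidden (parity, ΔS).
(c)–(e): forbidden (ΔS).
(d)–(e): allowed.
Allowed pairs: 4 of 10.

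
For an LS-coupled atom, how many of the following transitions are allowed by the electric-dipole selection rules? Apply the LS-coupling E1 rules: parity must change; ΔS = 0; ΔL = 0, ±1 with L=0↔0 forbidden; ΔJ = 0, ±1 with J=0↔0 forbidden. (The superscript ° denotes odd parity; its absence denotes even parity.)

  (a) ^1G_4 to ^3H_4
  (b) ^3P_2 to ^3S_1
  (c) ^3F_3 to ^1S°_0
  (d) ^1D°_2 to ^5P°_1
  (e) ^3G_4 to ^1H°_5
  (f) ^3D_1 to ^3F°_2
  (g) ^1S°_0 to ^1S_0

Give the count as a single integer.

1

(a) forbidden (parity, ΔS fail)
(b) forbidden (parity fails)
(c) forbidden (ΔS, ΔL, ΔJ fail)
(d) forbidden (parity, ΔS fail)
(e) forbidden (ΔS fails)
(f) allowed
(g) forbidden (ΔL, ΔJ fail)
Total allowed: 1 of 7.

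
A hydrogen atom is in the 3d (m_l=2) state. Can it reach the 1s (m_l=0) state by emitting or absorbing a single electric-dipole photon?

forbidden

l: 2 → 0 (Δl = -2). Δl = ±1 violated.
m_l: 2 → 0 (Δm_l = -2). |Δm_l| ≤ 1 violated.
The transition is electric-dipole forbidden.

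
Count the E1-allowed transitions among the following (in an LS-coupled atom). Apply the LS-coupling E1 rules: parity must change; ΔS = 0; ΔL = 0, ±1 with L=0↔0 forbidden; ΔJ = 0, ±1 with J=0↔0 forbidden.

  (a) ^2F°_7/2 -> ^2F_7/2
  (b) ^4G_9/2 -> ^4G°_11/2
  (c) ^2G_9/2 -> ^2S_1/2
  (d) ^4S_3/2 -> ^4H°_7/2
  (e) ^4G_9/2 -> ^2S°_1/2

2

(a) allowed
(b) allowed
(c) forbidden (parity, ΔL, ΔJ fail)
(d) forbidden (ΔL, ΔJ fail)
(e) forbidden (ΔS, ΔL, ΔJ fail)
Total allowed: 2 of 5.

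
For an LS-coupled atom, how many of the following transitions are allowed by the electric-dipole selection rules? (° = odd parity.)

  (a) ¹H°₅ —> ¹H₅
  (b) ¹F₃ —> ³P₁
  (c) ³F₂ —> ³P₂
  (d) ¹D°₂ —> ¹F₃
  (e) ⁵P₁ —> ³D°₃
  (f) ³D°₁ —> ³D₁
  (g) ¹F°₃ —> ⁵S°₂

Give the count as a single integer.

3

(a) allowed
(b) forbidden (parity, ΔS, ΔL, ΔJ fail)
(c) forbidden (parity, ΔL fail)
(d) allowed
(e) forbidden (ΔS, ΔJ fail)
(f) allowed
(g) forbidden (parity, ΔS, ΔL fail)
Total allowed: 3 of 7.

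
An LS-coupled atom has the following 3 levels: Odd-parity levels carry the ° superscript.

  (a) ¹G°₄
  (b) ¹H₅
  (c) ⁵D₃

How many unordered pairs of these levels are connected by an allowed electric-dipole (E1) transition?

(a)–(b): allowed.
(a)–(c): forbidden (ΔS, ΔL).
(b)–(c): forbidden (parity, ΔS, ΔL, ΔJ).
Allowed pairs: 1 of 3.

1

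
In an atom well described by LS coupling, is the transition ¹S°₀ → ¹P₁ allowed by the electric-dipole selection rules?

ΔS = 0: S: 0 → 0 — satisfied.
Parity must change: odd → even — satisfied.
ΔL = 0, ±1 (not L=0↔0): L: 0 → 1, ΔL = +1 — satisfied.
ΔJ = 0, ±1 (not J=0↔0): J: 0 → 1, ΔJ = +1 — satisfied.
All four E1 rules are satisfied.

allowed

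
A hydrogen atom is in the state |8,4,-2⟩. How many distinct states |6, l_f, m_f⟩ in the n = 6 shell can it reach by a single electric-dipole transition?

E1 requires Δl = ±1, so l_f ∈ {3, 5}; with 0 ≤ l_f ≤ n_f−1 = 5, the allowed l_f values are {3, 5}.
For l_f = 3: m_f ∈ {m_i−1, m_i, m_i+1} ∩ [−3, 3] = {-3, -2, -1} → 3 states.
For l_f = 5: m_f ∈ {m_i−1, m_i, m_i+1} ∩ [−5, 5] = {-3, -2, -1} → 3 states.
Total: 6.

6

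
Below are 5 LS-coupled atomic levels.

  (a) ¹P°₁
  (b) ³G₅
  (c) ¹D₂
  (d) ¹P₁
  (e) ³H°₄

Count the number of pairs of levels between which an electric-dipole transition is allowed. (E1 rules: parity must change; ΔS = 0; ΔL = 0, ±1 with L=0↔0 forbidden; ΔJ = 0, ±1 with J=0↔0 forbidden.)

(a)–(b): forbidden (ΔS, ΔL, ΔJ).
(a)–(c): allowed.
(a)–(d): allowed.
(a)–(e): forbidden (parity, ΔS, ΔL, ΔJ).
(b)–(c): forbidden (parity, ΔS, ΔL, ΔJ).
(b)–(d): forbidden (parity, ΔS, ΔL, ΔJ).
(b)–(e): allowed.
(c)–(d): forbidden (parity).
(c)–(e): forbidden (ΔS, ΔL, ΔJ).
(d)–(e): forbidden (ΔS, ΔL, ΔJ).
Allowed pairs: 3 of 10.

3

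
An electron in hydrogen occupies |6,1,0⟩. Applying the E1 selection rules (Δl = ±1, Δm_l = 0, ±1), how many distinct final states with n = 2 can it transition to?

E1 requires Δl = ±1, so l_f ∈ {0, 2}; with 0 ≤ l_f ≤ n_f−1 = 1, the allowed l_f values are {0}.
For l_f = 0: m_f ∈ {m_i−1, m_i, m_i+1} ∩ [−0, 0] = {0} → 1 state.
Total: 1.

1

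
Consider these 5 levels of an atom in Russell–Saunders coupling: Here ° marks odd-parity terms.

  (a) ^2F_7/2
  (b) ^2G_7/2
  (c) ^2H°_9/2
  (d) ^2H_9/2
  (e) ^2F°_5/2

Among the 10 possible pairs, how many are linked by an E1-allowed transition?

(a)–(b): forbidden (parity).
(a)–(c): forbidden (ΔL).
(a)–(d): forbidden (parity, ΔL).
(a)–(e): allowed.
(b)–(c): allowed.
(b)–(d): forbidden (parity).
(b)–(e): allowed.
(c)–(d): allowed.
(c)–(e): forbidden (parity, ΔL, ΔJ).
(d)–(e): forbidden (ΔL, ΔJ).
Allowed pairs: 4 of 10.

4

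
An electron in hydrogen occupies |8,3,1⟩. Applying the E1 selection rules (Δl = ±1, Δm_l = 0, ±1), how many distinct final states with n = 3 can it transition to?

E1 requires Δl = ±1, so l_f ∈ {2, 4}; with 0 ≤ l_f ≤ n_f−1 = 2, the allowed l_f values are {2}.
For l_f = 2: m_f ∈ {m_i−1, m_i, m_i+1} ∩ [−2, 2] = {0, 1, 2} → 3 states.
Total: 3.

3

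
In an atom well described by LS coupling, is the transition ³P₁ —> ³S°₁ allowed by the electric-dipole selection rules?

Initial level: S=1, L=1, J=1, parity even. Final level: S=1, L=0, J=1, parity odd.
ΔJ = 0, ±1 (not J=0↔0): J: 1 → 1, ΔJ = +0 — ok.
ΔS = 0: S: 1 → 1 — ok.
Parity must change: even → odd — ok.
ΔL = 0, ±1 (not L=0↔0): L: 1 → 0, ΔL = -1 — ok.
All four E1 rules are satisfied.

allowed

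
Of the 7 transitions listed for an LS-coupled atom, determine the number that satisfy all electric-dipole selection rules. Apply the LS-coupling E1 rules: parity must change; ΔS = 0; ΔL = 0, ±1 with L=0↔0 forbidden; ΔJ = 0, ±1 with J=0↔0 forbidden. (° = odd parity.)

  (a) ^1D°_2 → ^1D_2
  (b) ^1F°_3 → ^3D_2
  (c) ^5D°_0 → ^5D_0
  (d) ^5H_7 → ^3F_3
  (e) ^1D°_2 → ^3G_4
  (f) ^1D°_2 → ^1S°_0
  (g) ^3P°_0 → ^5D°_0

1

(a) allowed
(b) forbidden (ΔS fails)
(c) forbidden (ΔJ fails)
(d) forbidden (parity, ΔS, ΔL, ΔJ fail)
(e) forbidden (ΔS, ΔL, ΔJ fail)
(f) forbidden (parity, ΔL, ΔJ fail)
(g) forbidden (parity, ΔS, ΔJ fail)
Total allowed: 1 of 7.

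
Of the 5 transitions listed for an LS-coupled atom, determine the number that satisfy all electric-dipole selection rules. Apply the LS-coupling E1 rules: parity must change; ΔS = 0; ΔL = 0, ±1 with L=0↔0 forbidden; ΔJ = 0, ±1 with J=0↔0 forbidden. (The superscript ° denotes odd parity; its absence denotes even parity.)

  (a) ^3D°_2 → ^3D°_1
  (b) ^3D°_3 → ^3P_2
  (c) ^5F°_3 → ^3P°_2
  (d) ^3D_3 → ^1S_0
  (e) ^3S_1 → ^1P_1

1

(a) forbidden (parity fails)
(b) allowed
(c) forbidden (parity, ΔS, ΔL fail)
(d) forbidden (parity, ΔS, ΔL, ΔJ fail)
(e) forbidden (parity, ΔS fail)
Total allowed: 1 of 5.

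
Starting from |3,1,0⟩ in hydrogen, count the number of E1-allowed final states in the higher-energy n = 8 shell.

4

E1 requires Δl = ±1, so l_f ∈ {0, 2}; with 0 ≤ l_f ≤ n_f−1 = 7, the allowed l_f values are {0, 2}.
For l_f = 0: m_f ∈ {m_i−1, m_i, m_i+1} ∩ [−0, 0] = {0} → 1 state.
For l_f = 2: m_f ∈ {m_i−1, m_i, m_i+1} ∩ [−2, 2] = {-1, 0, 1} → 3 states.
Total: 4.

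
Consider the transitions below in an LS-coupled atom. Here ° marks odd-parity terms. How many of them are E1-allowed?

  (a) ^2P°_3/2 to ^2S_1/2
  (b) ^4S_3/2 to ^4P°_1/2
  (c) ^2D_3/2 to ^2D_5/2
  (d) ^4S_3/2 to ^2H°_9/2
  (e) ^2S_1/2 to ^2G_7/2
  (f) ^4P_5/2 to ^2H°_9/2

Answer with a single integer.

(a) allowed
(b) allowed
(c) forbidden (parity fails)
(d) forbidden (ΔS, ΔL, ΔJ fail)
(e) forbidden (parity, ΔL, ΔJ fail)
(f) forbidden (ΔS, ΔL, ΔJ fail)
Total allowed: 2 of 6.

2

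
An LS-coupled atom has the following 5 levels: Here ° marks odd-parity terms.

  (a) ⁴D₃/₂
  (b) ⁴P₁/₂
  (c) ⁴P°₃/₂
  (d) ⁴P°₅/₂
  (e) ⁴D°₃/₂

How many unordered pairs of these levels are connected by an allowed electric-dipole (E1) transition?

5

(a)–(b): forbidden (parity).
(a)–(c): allowed.
(a)–(d): allowed.
(a)–(e): allowed.
(b)–(c): allowed.
(b)–(d): forbidden (ΔJ).
(b)–(e): allowed.
(c)–(d): forbidden (parity).
(c)–(e): forbidden (parity).
(d)–(e): forbidden (parity).
Allowed pairs: 5 of 10.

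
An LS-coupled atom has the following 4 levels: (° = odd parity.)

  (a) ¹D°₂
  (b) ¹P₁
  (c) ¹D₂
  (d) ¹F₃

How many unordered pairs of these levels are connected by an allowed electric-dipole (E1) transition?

(a)–(b): allowed.
(a)–(c): allowed.
(a)–(d): allowed.
(b)–(c): forbidden (parity).
(b)–(d): forbidden (parity, ΔL, ΔJ).
(c)–(d): forbidden (parity).
Allowed pairs: 3 of 6.

3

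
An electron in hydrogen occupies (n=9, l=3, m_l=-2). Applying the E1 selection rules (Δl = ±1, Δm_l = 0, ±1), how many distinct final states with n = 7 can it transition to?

5

E1 requires Δl = ±1, so l_f ∈ {2, 4}; with 0 ≤ l_f ≤ n_f−1 = 6, the allowed l_f values are {2, 4}.
For l_f = 2: m_f ∈ {m_i−1, m_i, m_i+1} ∩ [−2, 2] = {-2, -1} → 2 states.
For l_f = 4: m_f ∈ {m_i−1, m_i, m_i+1} ∩ [−4, 4] = {-3, -2, -1} → 3 states.
Total: 5.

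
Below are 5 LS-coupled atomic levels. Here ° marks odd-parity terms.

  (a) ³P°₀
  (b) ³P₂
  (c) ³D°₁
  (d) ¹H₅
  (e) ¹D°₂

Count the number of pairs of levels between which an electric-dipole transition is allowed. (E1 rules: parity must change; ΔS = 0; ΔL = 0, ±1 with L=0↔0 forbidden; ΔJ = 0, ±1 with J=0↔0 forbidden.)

1

(a)–(b): forbidden (ΔJ).
(a)–(c): forbidden (parity).
(a)–(d): forbidden (ΔS, ΔL, ΔJ).
(a)–(e): forbidden (parity, ΔS, ΔJ).
(b)–(c): allowed.
(b)–(d): forbidden (parity, ΔS, ΔL, ΔJ).
(b)–(e): forbidden (ΔS).
(c)–(d): forbidden (ΔS, ΔL, ΔJ).
(c)–(e): forbidden (parity, ΔS).
(d)–(e): forbidden (ΔL, ΔJ).
Allowed pairs: 1 of 10.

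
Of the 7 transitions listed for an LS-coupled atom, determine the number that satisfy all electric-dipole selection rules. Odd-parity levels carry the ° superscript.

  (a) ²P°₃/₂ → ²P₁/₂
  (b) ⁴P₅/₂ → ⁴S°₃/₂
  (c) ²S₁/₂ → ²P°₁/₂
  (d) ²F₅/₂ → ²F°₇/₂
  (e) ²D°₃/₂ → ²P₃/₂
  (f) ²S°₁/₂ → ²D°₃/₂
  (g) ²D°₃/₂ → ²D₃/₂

6

(a) allowed
(b) allowed
(c) allowed
(d) allowed
(e) allowed
(f) forbidden (parity, ΔL fail)
(g) allowed
Total allowed: 6 of 7.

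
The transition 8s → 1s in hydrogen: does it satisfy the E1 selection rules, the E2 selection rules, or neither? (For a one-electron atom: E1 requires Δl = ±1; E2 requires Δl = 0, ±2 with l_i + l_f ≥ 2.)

Δl = 0 − 0 = +0; l_i + l_f = 0.
E1 (Δl = ±1): not satisfied.
E2 (Δl = 0,±2, l_i+l_f ≥ 2): not satisfied.

neither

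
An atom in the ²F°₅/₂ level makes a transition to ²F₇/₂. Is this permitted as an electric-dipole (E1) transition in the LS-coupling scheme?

allowed

Parity must change: odd → even — ✓.
ΔS = 0: S: 1/2 → 1/2 — ✓.
ΔL = 0, ±1 (not L=0↔0): L: 3 → 3, ΔL = +0 — ✓.
ΔJ = 0, ±1 (not J=0↔0): J: 5/2 → 7/2, ΔJ = +1 — ✓.
All four E1 rules are satisfied.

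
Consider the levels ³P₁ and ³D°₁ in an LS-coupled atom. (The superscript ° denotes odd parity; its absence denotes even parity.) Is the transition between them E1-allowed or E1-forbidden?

allowed

Reading off the term symbols: S 1→1, L 1→2, J 1→1, parity even→odd.
Parity must change: even → odd — ✓.
ΔS = 0: S: 1 → 1 — ✓.
ΔL = 0, ±1 (not L=0↔0): L: 1 → 2, ΔL = +1 — ✓.
ΔJ = 0, ±1 (not J=0↔0): J: 1 → 1, ΔJ = +0 — ✓.
All four E1 rules are satisfied.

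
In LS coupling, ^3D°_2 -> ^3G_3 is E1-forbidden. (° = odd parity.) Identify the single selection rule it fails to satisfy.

the ΔL = 0, ±1 rule

Reading off the term symbols: S 1→1, L 2→4, J 2→3, parity odd→even.
Parity must change: odd → even — ✓.
ΔS = 0: S: 1 → 1 — ✓.
ΔL = 0, ±1 (not L=0↔0): L: 2 → 4, ΔL = +2 — ✗.
ΔJ = 0, ±1 (not J=0↔0): J: 2 → 3, ΔJ = +1 — ✓.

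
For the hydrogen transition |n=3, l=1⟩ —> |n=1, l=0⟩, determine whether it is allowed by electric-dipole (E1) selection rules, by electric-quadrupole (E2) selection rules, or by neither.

Δl = 0 − 1 = -1; l_i + l_f = 1.
E1 (Δl = ±1): satisfied.
E2 (Δl = 0,±2, l_i+l_f ≥ 2): not satisfied.

E1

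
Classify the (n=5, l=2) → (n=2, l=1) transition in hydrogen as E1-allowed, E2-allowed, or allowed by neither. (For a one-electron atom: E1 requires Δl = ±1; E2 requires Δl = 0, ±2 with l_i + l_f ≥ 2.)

E1

Δl = 1 − 2 = -1; l_i + l_f = 3.
E1 (Δl = ±1): satisfied.
E2 (Δl = 0,±2, l_i+l_f ≥ 2): not satisfied.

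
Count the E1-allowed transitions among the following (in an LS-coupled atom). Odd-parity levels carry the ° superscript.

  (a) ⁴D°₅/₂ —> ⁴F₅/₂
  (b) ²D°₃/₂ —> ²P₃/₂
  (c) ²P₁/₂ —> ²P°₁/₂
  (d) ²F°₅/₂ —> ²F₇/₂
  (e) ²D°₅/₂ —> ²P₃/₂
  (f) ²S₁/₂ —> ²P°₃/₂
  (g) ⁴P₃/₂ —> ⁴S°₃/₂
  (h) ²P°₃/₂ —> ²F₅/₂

(a) allowed
(b) allowed
(c) allowed
(d) allowed
(e) allowed
(f) allowed
(g) allowed
(h) forbidden (ΔL fails)
Total allowed: 7 of 8.

7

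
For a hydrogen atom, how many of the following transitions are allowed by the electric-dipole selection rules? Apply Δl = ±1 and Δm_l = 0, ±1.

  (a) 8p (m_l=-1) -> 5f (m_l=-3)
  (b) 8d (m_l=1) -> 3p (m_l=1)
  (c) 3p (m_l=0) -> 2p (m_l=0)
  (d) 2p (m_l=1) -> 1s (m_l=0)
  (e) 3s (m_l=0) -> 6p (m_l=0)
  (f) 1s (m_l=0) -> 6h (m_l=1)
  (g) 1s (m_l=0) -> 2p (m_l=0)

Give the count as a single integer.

(a) forbidden — Δl = +2 (E1 requires Δl = ±1); Δm_l = -2 (E1 requires Δm_l = 0, ±1)
(b) allowed
(c) forbidden — Δl = +0 (E1 requires Δl = ±1)
(d) allowed
(e) allowed
(f) forbidden — Δl = +5 (E1 requires Δl = ±1)
(g) allowed
Total allowed: 4 of 7.

4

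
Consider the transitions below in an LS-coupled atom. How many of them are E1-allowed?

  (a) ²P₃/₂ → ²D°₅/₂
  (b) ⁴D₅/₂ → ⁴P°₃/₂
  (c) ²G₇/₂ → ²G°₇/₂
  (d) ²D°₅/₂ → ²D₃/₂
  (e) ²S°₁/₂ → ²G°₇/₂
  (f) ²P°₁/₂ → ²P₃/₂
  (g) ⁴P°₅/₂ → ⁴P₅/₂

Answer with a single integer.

6

(a) allowed
(b) allowed
(c) allowed
(d) allowed
(e) forbidden (parity, ΔL, ΔJ fail)
(f) allowed
(g) allowed
Total allowed: 6 of 7.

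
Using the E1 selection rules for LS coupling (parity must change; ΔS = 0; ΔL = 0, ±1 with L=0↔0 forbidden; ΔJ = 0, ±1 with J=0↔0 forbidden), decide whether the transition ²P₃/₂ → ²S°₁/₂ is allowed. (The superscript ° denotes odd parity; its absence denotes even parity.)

allowed

Initial level: S=1/2, L=1, J=3/2, parity even. Final level: S=1/2, L=0, J=1/2, parity odd.
Parity must change: even → odd — satisfied.
ΔS = 0: S: 1/2 → 1/2 — satisfied.
ΔL = 0, ±1 (not L=0↔0): L: 1 → 0, ΔL = -1 — satisfied.
ΔJ = 0, ±1 (not J=0↔0): J: 3/2 → 1/2, ΔJ = -1 — satisfied.
All four E1 rules are satisfied.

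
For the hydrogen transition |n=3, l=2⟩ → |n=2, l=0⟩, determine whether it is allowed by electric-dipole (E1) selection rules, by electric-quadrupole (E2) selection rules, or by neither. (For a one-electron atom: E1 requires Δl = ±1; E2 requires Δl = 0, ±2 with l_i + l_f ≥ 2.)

Δl = 0 − 2 = -2; l_i + l_f = 2.
E1 (Δl = ±1): not satisfied.
E2 (Δl = 0,±2, l_i+l_f ≥ 2): satisfied.

E2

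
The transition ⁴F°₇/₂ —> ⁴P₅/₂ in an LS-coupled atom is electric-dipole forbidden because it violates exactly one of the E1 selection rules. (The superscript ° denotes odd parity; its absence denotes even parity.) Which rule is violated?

Reading off the term symbols: S 3/2→3/2, L 3→1, J 7/2→5/2, parity odd→even.
Parity must change: odd → even — satisfied.
ΔS = 0: S: 3/2 → 3/2 — satisfied.
ΔL = 0, ±1 (not L=0↔0): L: 3 → 1, ΔL = -2 — violated.
ΔJ = 0, ±1 (not J=0↔0): J: 7/2 → 5/2, ΔJ = -1 — satisfied.

the ΔL = 0, ±1 rule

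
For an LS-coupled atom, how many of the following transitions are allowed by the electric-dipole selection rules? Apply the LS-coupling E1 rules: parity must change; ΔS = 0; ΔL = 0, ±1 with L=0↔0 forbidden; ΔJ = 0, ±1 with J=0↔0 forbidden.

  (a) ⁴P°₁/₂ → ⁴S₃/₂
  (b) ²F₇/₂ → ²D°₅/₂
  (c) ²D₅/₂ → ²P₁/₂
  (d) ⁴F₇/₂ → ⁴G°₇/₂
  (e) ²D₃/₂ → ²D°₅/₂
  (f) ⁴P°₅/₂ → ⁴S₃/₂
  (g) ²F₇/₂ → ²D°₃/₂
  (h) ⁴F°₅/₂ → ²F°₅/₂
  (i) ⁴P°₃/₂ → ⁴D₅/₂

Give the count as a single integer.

(a) allowed
(b) allowed
(c) forbidden (parity, ΔJ fail)
(d) allowed
(e) allowed
(f) allowed
(g) forbidden (ΔJ fails)
(h) forbidden (parity, ΔS fail)
(i) allowed
Total allowed: 6 of 9.

6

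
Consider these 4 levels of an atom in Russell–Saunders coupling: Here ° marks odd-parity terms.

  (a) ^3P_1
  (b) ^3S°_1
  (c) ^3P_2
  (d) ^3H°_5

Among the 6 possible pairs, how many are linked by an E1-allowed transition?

(a)–(b): allowed.
(a)–(c): forbidden (parity).
(a)–(d): forbidden (ΔL, ΔJ).
(b)–(c): allowed.
(b)–(d): forbidden (parity, ΔL, ΔJ).
(c)–(d): forbidden (ΔL, ΔJ).
Allowed pairs: 2 of 6.

2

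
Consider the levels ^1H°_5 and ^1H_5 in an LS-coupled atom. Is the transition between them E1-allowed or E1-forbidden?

Reading off the term symbols: S 0→0, L 5→5, J 5→5, parity odd→even.
Parity must change: odd → even — ✓.
ΔJ = 0, ±1 (not J=0↔0): J: 5 → 5, ΔJ = +0 — ✓.
ΔL = 0, ±1 (not L=0↔0): L: 5 → 5, ΔL = +0 — ✓.
ΔS = 0: S: 0 → 0 — ✓.
All four E1 rules are satisfied.

allowed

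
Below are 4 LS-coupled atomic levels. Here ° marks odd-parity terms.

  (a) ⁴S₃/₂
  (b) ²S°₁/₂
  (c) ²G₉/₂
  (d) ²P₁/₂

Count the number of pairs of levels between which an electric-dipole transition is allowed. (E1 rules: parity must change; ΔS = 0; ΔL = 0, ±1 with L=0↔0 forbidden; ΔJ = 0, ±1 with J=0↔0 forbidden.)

(a)–(b): forbidden (ΔS, ΔL).
(a)–(c): forbidden (parity, ΔS, ΔL, ΔJ).
(a)–(d): forbidden (parity, ΔS).
(b)–(c): forbidden (ΔL, ΔJ).
(b)–(d): allowed.
(c)–(d): forbidden (parity, ΔL, ΔJ).
Allowed pairs: 1 of 6.

1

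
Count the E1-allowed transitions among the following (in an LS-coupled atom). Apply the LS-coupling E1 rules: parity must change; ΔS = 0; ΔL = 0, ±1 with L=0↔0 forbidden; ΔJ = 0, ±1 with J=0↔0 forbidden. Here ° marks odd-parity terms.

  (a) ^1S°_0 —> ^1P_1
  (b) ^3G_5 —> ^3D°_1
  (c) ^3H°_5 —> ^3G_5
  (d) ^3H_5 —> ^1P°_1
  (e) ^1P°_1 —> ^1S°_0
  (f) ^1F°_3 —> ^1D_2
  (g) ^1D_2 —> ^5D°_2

(a) allowed
(b) forbidden (ΔL, ΔJ fail)
(c) allowed
(d) forbidden (ΔS, ΔL, ΔJ fail)
(e) forbidden (parity fails)
(f) allowed
(g) forbidden (ΔS fails)
Total allowed: 3 of 7.

3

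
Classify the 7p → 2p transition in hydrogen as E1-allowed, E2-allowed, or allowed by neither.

Δl = 1 − 1 = +0; l_i + l_f = 2.
E1 (Δl = ±1): not satisfied.
E2 (Δl = 0,±2, l_i+l_f ≥ 2): satisfied.

E2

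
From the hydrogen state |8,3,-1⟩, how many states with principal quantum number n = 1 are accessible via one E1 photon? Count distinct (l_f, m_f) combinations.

0

E1 requires l_f ∈ {2, 4}, but neither lies in [0, 0], so no final state is reachable.
Total: 0.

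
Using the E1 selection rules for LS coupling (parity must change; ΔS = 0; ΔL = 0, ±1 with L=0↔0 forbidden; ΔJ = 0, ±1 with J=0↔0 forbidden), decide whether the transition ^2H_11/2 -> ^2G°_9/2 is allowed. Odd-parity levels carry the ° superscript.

allowed

Reading off the term symbols: S 1/2→1/2, L 5→4, J 11/2→9/2, parity even→odd.
ΔJ = 0, ±1 (not J=0↔0): J: 11/2 → 9/2, ΔJ = -1 — ✓.
Parity must change: even → odd — ✓.
ΔL = 0, ±1 (not L=0↔0): L: 5 → 4, ΔL = -1 — ✓.
ΔS = 0: S: 1/2 → 1/2 — ✓.
All four E1 rules are satisfied.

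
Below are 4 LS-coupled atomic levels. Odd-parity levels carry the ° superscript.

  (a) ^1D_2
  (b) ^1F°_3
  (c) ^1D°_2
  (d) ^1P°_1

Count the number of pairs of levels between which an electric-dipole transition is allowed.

(a)–(b): allowed.
(a)–(c): allowed.
(a)–(d): allowed.
(b)–(c): forbidden (parity).
(b)–(d): forbidden (parity, ΔL, ΔJ).
(c)–(d): forbidden (parity).
Allowed pairs: 3 of 6.

3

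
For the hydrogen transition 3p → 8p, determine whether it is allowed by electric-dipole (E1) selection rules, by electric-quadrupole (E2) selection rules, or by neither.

E2

Δl = 1 − 1 = +0; l_i + l_f = 2.
E1 (Δl = ±1): not satisfied.
E2 (Δl = 0,±2, l_i+l_f ≥ 2): satisfied.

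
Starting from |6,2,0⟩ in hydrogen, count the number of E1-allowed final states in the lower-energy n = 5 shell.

E1 requires Δl = ±1, so l_f ∈ {1, 3}; with 0 ≤ l_f ≤ n_f−1 = 4, the allowed l_f values are {1, 3}.
For l_f = 1: m_f ∈ {m_i−1, m_i, m_i+1} ∩ [−1, 1] = {-1, 0, 1} → 3 states.
For l_f = 3: m_f ∈ {m_i−1, m_i, m_i+1} ∩ [−3, 3] = {-1, 0, 1} → 3 states.
Total: 6.

6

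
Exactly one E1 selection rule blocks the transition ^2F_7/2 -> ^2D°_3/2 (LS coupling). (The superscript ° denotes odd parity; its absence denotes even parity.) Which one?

the ΔJ = 0, ±1 rule

Initial level: S=1/2, L=3, J=7/2, parity even. Final level: S=1/2, L=2, J=3/2, parity odd.
Parity must change: even → odd — ✓.
ΔS = 0: S: 1/2 → 1/2 — ✓.
ΔL = 0, ±1 (not L=0↔0): L: 3 → 2, ΔL = -1 — ✓.
ΔJ = 0, ±1 (not J=0↔0): J: 7/2 → 3/2, ΔJ = -2 — ✗.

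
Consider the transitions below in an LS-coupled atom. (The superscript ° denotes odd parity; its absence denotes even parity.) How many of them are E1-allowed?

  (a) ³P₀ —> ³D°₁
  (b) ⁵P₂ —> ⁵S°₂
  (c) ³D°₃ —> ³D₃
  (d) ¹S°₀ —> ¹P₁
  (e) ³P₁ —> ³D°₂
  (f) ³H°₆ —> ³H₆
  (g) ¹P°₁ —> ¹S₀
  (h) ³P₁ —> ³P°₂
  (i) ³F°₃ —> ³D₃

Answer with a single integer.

9

(a) allowed
(b) allowed
(c) allowed
(d) allowed
(e) allowed
(f) allowed
(g) allowed
(h) allowed
(i) allowed
Total allowed: 9 of 9.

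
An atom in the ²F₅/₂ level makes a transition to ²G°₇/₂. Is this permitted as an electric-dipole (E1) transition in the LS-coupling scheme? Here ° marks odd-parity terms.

Reading off the term symbols: S 1/2→1/2, L 3→4, J 5/2→7/2, parity even→odd.
Parity must change: even → odd — ok.
ΔS = 0: S: 1/2 → 1/2 — ok.
ΔL = 0, ±1 (not L=0↔0): L: 3 → 4, ΔL = +1 — ok.
ΔJ = 0, ±1 (not J=0↔0): J: 5/2 → 7/2, ΔJ = +1 — ok.
All four E1 rules are satisfied.

allowed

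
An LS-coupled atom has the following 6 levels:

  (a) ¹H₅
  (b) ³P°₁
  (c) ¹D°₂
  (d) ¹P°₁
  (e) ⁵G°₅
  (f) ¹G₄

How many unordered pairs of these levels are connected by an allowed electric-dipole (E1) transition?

0

(a)–(b): forbidden (ΔS, ΔL, ΔJ).
(a)–(c): forbidden (ΔL, ΔJ).
(a)–(d): forbidden (ΔL, ΔJ).
(a)–(e): forbidden (ΔS).
(a)–(f): forbidden (parity).
(b)–(c): forbidden (parity, ΔS).
(b)–(d): forbidden (parity, ΔS).
(b)–(e): forbidden (parity, ΔS, ΔL, ΔJ).
(b)–(f): forbidden (ΔS, ΔL, ΔJ).
(c)–(d): forbidden (parity).
(c)–(e): forbidden (parity, ΔS, ΔL, ΔJ).
(c)–(f): forbidden (ΔL, ΔJ).
(d)–(e): forbidden (parity, ΔS, ΔL, ΔJ).
(d)–(f): forbidden (ΔL, ΔJ).
(e)–(f): forbidden (ΔS).
Allowed pairs: 0 of 15.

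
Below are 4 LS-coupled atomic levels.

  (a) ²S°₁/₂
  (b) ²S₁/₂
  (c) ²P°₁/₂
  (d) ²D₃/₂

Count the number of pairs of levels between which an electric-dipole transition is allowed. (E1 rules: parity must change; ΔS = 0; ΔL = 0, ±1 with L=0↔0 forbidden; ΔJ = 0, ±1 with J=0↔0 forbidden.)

(a)–(b): forbidden (ΔL).
(a)–(c): forbidden (parity).
(a)–(d): forbidden (ΔL).
(b)–(c): allowed.
(b)–(d): forbidden (parity, ΔL).
(c)–(d): allowed.
Allowed pairs: 2 of 6.

2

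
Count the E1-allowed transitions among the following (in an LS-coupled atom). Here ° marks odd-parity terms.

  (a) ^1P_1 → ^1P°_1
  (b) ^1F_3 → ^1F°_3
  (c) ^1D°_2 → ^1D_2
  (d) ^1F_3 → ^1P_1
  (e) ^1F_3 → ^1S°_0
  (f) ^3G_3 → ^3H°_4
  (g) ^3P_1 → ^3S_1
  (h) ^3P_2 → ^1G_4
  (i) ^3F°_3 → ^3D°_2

4

(a) allowed
(b) allowed
(c) allowed
(d) forbidden (parity, ΔL, ΔJ fail)
(e) forbidden (ΔL, ΔJ fail)
(f) allowed
(g) forbidden (parity fails)
(h) forbidden (parity, ΔS, ΔL, ΔJ fail)
(i) forbidden (parity fails)
Total allowed: 4 of 9.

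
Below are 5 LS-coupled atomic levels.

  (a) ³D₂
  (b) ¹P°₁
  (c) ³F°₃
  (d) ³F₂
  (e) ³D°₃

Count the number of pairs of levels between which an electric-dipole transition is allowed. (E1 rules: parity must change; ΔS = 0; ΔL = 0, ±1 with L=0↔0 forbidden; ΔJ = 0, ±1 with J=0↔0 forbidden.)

(a)–(b): forbidden (ΔS).
(a)–(c): allowed.
(a)–(d): forbidden (parity).
(a)–(e): allowed.
(b)–(c): forbidden (parity, ΔS, ΔL, ΔJ).
(b)–(d): forbidden (ΔS, ΔL).
(b)–(e): forbidden (parity, ΔS, ΔJ).
(c)–(d): allowed.
(c)–(e): forbidden (parity).
(d)–(e): allowed.
Allowed pairs: 4 of 10.

4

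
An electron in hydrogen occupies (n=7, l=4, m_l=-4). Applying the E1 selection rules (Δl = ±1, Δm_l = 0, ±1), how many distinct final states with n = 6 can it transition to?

E1 requires Δl = ±1, so l_f ∈ {3, 5}; with 0 ≤ l_f ≤ n_f−1 = 5, the allowed l_f values are {3, 5}.
For l_f = 3: m_f ∈ {m_i−1, m_i, m_i+1} ∩ [−3, 3] = {-3} → 1 state.
For l_f = 5: m_f ∈ {m_i−1, m_i, m_i+1} ∩ [−5, 5] = {-5, -4, -3} → 3 states.
Total: 4.

4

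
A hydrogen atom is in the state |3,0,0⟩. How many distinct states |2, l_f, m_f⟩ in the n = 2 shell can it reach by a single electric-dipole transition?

E1 requires Δl = ±1, so l_f ∈ {-1, 1}; with 0 ≤ l_f ≤ n_f−1 = 1, the allowed l_f values are {1}.
For l_f = 1: m_f ∈ {m_i−1, m_i, m_i+1} ∩ [−1, 1] = {-1, 0, 1} → 3 states.
Total: 3.

3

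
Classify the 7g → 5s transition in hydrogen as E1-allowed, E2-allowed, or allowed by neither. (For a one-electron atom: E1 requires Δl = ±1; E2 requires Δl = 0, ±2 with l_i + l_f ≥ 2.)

Δl = 0 − 4 = -4; l_i + l_f = 4.
E1 (Δl = ±1): not satisfied.
E2 (Δl = 0,±2, l_i+l_f ≥ 2): not satisfied.

neither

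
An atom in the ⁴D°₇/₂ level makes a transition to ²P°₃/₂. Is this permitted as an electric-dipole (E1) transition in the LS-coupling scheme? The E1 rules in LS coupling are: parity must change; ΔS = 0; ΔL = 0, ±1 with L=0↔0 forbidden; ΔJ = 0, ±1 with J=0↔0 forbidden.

forbidden

Reading off the term symbols: S 3/2→1/2, L 2→1, J 7/2→3/2, parity odd→odd.
Parity must change: odd → odd — violated.
ΔS = 0: S: 3/2 → 1/2 — violated.
ΔL = 0, ±1 (not L=0↔0): L: 2 → 1, ΔL = -1 — satisfied.
ΔJ = 0, ±1 (not J=0↔0): J: 7/2 → 3/2, ΔJ = -2 — violated.
Rule(s) violated: parity, ΔS, ΔJ.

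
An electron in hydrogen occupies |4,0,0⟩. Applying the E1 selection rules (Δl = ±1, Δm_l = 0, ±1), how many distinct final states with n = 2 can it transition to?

3

E1 requires Δl = ±1, so l_f ∈ {-1, 1}; with 0 ≤ l_f ≤ n_f−1 = 1, the allowed l_f values are {1}.
For l_f = 1: m_f ∈ {m_i−1, m_i, m_i+1} ∩ [−1, 1] = {-1, 0, 1} → 3 states.
Total: 3.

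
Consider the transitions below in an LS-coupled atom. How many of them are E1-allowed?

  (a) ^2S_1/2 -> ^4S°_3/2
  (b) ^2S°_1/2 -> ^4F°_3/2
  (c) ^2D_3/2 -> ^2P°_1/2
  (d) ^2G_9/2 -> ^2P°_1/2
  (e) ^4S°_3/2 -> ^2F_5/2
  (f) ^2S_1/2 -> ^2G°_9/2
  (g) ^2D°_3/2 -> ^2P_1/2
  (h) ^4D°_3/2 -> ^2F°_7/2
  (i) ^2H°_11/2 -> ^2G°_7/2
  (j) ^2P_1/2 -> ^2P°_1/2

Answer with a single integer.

(a) forbidden (ΔS, ΔL fail)
(b) forbidden (parity, ΔS, ΔL fail)
(c) allowed
(d) forbidden (ΔL, ΔJ fail)
(e) forbidden (ΔS, ΔL fail)
(f) forbidden (ΔL, ΔJ fail)
(g) allowed
(h) forbidden (parity, ΔS, ΔJ fail)
(i) forbidden (parity, ΔJ fail)
(j) allowed
Total allowed: 3 of 10.

3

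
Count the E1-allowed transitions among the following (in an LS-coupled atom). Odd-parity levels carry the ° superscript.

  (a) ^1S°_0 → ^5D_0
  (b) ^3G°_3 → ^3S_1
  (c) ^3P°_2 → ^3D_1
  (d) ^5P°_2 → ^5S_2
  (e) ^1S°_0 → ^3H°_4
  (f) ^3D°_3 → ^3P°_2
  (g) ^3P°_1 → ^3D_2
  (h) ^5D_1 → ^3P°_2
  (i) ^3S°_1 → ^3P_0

(a) forbidden (ΔS, ΔL, ΔJ fail)
(b) forbidden (ΔL, ΔJ fail)
(c) allowed
(d) allowed
(e) forbidden (parity, ΔS, ΔL, ΔJ fail)
(f) forbidden (parity fails)
(g) allowed
(h) forbidden (ΔS fails)
(i) allowed
Total allowed: 4 of 9.

4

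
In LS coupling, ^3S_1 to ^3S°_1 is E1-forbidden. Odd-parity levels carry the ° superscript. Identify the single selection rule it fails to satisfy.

the L=0 ↔ L=0 exclusion

ΔS = 0: S: 1 → 1 — satisfied.
Parity must change: even → odd — satisfied.
ΔL = 0, ±1 (not L=0↔0): L: 0 → 0, ΔL = +0 — violated.
ΔJ = 0, ±1 (not J=0↔0): J: 1 → 1, ΔJ = +0 — satisfied.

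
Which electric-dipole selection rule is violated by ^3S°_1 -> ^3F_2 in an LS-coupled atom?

the ΔL = 0, ±1 rule

Initial level: S=1, L=0, J=1, parity odd. Final level: S=1, L=3, J=2, parity even.
Parity must change: odd → even — ✓.
ΔS = 0: S: 1 → 1 — ✓.
ΔL = 0, ±1 (not L=0↔0): L: 0 → 3, ΔL = +3 — ✗.
ΔJ = 0, ±1 (not J=0↔0): J: 1 → 2, ΔJ = +1 — ✓.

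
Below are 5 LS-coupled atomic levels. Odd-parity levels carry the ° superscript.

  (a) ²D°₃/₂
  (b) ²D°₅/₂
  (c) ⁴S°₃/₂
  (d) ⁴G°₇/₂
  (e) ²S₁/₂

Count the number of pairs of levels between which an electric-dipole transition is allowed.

0

(a)–(b): forbidden (parity).
(a)–(c): forbidden (parity, ΔS, ΔL).
(a)–(d): forbidden (parity, ΔS, ΔL, ΔJ).
(a)–(e): forbidden (ΔL).
(b)–(c): forbidden (parity, ΔS, ΔL).
(b)–(d): forbidden (parity, ΔS, ΔL).
(b)–(e): forbidden (ΔL, ΔJ).
(c)–(d): forbidden (parity, ΔL, ΔJ).
(c)–(e): forbidden (ΔS, ΔL).
(d)–(e): forbidden (ΔS, ΔL, ΔJ).
Allowed pairs: 0 of 10.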